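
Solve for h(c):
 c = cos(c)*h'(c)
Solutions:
 h(c) = C1 + Integral(c/cos(c), c)


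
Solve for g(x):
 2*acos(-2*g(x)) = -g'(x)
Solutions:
 Integral(1/acos(-2*_y), (_y, g(x))) = C1 - 2*x


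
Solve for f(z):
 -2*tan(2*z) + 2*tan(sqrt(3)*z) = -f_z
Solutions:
 f(z) = C1 - log(cos(2*z)) + 2*sqrt(3)*log(cos(sqrt(3)*z))/3


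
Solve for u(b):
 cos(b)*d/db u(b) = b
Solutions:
 u(b) = C1 + Integral(b/cos(b), b)


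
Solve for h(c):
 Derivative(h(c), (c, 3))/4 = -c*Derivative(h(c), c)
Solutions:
 h(c) = C1 + Integral(C2*airyai(-2^(2/3)*c) + C3*airybi(-2^(2/3)*c), c)


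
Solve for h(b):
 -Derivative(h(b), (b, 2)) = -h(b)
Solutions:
 h(b) = C1*exp(-b) + C2*exp(b)


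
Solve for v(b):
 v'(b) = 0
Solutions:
 v(b) = C1


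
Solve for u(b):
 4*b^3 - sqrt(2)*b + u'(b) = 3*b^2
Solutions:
 u(b) = C1 - b^4 + b^3 + sqrt(2)*b^2/2


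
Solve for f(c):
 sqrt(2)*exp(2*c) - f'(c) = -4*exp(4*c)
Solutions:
 f(c) = C1 + exp(4*c) + sqrt(2)*exp(2*c)/2


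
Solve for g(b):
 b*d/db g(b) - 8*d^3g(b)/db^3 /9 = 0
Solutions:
 g(b) = C1 + Integral(C2*airyai(3^(2/3)*b/2) + C3*airybi(3^(2/3)*b/2), b)


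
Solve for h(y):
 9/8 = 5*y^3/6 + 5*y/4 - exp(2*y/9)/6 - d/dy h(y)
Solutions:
 h(y) = C1 + 5*y^4/24 + 5*y^2/8 - 9*y/8 - 3*exp(2*y/9)/4


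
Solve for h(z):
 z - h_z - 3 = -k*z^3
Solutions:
 h(z) = C1 + k*z^4/4 + z^2/2 - 3*z


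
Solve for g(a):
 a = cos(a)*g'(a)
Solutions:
 g(a) = C1 + Integral(a/cos(a), a)


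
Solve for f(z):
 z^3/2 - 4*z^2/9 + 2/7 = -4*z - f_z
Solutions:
 f(z) = C1 - z^4/8 + 4*z^3/27 - 2*z^2 - 2*z/7


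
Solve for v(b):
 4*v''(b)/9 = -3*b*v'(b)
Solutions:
 v(b) = C1 + C2*erf(3*sqrt(6)*b/4)


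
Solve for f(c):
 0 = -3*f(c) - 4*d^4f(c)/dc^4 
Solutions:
 f(c) = (C1*sin(3^(1/4)*c/2) + C2*cos(3^(1/4)*c/2))*exp(-3^(1/4)*c/2) + (C3*sin(3^(1/4)*c/2) + C4*cos(3^(1/4)*c/2))*exp(3^(1/4)*c/2)


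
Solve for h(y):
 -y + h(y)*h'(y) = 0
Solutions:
 h(y) = -sqrt(C1 + y^2)
 h(y) = sqrt(C1 + y^2)


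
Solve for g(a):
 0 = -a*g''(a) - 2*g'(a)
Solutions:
 g(a) = C1 + C2/a


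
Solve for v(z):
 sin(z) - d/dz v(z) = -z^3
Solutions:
 v(z) = C1 + z^4/4 - cos(z)


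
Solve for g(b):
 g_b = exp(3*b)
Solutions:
 g(b) = C1 + exp(3*b)/3


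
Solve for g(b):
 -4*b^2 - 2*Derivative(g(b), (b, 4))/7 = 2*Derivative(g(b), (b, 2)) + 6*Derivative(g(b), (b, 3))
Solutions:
 g(b) = C1 + C2*b + C3*exp(b*(-21 + sqrt(413))/2) + C4*exp(-b*(sqrt(413) + 21)/2) - b^4/6 + 2*b^3 - 124*b^2/7


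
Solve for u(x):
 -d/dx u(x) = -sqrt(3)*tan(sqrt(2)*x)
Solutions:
 u(x) = C1 - sqrt(6)*log(cos(sqrt(2)*x))/2


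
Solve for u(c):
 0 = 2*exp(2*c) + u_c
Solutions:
 u(c) = C1 - exp(2*c)


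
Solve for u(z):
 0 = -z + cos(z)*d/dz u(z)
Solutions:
 u(z) = C1 + Integral(z/cos(z), z)


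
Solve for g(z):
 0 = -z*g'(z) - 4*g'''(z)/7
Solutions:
 g(z) = C1 + Integral(C2*airyai(-14^(1/3)*z/2) + C3*airybi(-14^(1/3)*z/2), z)


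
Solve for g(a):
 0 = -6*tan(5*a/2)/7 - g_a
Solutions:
 g(a) = C1 + 12*log(cos(5*a/2))/35


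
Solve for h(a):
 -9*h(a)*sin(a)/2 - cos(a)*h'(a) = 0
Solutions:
 h(a) = C1*cos(a)^(9/2)


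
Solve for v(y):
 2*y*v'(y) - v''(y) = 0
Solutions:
 v(y) = C1 + C2*erfi(y)


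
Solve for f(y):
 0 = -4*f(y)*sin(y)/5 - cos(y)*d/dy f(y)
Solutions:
 f(y) = C1*cos(y)^(4/5)


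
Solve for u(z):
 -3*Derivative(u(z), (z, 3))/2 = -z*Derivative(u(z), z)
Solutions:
 u(z) = C1 + Integral(C2*airyai(2^(1/3)*3^(2/3)*z/3) + C3*airybi(2^(1/3)*3^(2/3)*z/3), z)


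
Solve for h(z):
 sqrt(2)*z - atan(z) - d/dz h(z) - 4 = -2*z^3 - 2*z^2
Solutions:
 h(z) = C1 + z^4/2 + 2*z^3/3 + sqrt(2)*z^2/2 - z*atan(z) - 4*z + log(z^2 + 1)/2


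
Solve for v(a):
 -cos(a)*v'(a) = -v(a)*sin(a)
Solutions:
 v(a) = C1/cos(a)


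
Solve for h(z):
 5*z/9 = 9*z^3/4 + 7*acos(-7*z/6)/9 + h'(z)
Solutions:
 h(z) = C1 - 9*z^4/16 + 5*z^2/18 - 7*z*acos(-7*z/6)/9 - sqrt(36 - 49*z^2)/9


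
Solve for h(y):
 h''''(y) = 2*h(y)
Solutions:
 h(y) = C1*exp(-2^(1/4)*y) + C2*exp(2^(1/4)*y) + C3*sin(2^(1/4)*y) + C4*cos(2^(1/4)*y)


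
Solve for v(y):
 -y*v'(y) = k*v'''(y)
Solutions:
 v(y) = C1 + Integral(C2*airyai(y*(-1/k)^(1/3)) + C3*airybi(y*(-1/k)^(1/3)), y)


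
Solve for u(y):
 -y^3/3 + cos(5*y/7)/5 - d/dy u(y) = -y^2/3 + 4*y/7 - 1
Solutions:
 u(y) = C1 - y^4/12 + y^3/9 - 2*y^2/7 + y + 7*sin(5*y/7)/25


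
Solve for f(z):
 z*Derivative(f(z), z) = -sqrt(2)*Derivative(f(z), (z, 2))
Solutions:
 f(z) = C1 + C2*erf(2^(1/4)*z/2)


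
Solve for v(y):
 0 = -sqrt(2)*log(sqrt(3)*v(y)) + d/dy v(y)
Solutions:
 -sqrt(2)*Integral(1/(2*log(_y) + log(3)), (_y, v(y))) = C1 - y


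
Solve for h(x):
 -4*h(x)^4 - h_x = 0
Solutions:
 h(x) = (-3^(2/3) - 3*3^(1/6)*I)*(1/(C1 + 4*x))^(1/3)/6
 h(x) = (-3^(2/3) + 3*3^(1/6)*I)*(1/(C1 + 4*x))^(1/3)/6
 h(x) = (1/(C1 + 12*x))^(1/3)


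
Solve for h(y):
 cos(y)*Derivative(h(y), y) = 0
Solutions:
 h(y) = C1


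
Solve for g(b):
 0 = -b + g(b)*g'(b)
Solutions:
 g(b) = -sqrt(C1 + b^2)
 g(b) = sqrt(C1 + b^2)


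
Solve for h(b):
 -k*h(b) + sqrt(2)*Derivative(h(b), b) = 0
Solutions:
 h(b) = C1*exp(sqrt(2)*b*k/2)


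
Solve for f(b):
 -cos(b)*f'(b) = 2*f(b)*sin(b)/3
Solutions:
 f(b) = C1*cos(b)^(2/3)


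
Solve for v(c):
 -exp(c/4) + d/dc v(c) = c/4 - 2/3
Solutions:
 v(c) = C1 + c^2/8 - 2*c/3 + 4*exp(c/4)


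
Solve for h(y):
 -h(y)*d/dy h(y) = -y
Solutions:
 h(y) = -sqrt(C1 + y^2)
 h(y) = sqrt(C1 + y^2)


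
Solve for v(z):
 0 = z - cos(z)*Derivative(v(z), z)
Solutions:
 v(z) = C1 + Integral(z/cos(z), z)


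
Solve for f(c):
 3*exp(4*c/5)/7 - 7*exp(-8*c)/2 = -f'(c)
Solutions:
 f(c) = C1 - 15*exp(4*c/5)/28 - 7*exp(-8*c)/16


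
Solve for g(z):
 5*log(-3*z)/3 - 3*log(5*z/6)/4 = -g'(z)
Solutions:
 g(z) = C1 - 11*z*log(z)/12 + z*(-20*log(3) - 9*log(6) + 11 + 9*log(5) - 20*I*pi)/12


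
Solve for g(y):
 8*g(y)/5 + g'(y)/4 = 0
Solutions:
 g(y) = C1*exp(-32*y/5)


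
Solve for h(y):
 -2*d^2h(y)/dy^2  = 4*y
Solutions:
 h(y) = C1 + C2*y - y^3/3


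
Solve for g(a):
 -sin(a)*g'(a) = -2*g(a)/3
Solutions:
 g(a) = C1*(cos(a) - 1)^(1/3)/(cos(a) + 1)^(1/3)


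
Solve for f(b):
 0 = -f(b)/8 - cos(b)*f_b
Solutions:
 f(b) = C1*(sin(b) - 1)^(1/16)/(sin(b) + 1)^(1/16)


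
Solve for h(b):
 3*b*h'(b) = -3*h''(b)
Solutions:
 h(b) = C1 + C2*erf(sqrt(2)*b/2)


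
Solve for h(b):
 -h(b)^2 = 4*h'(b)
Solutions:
 h(b) = 4/(C1 + b)


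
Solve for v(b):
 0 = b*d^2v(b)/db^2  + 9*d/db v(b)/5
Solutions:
 v(b) = C1 + C2/b^(4/5)


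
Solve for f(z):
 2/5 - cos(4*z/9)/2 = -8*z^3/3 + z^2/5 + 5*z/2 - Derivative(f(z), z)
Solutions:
 f(z) = C1 - 2*z^4/3 + z^3/15 + 5*z^2/4 - 2*z/5 + 9*sin(4*z/9)/8


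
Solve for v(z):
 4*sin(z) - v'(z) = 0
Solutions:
 v(z) = C1 - 4*cos(z)


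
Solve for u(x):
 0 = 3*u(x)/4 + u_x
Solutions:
 u(x) = C1*exp(-3*x/4)


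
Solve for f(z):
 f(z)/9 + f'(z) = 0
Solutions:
 f(z) = C1*exp(-z/9)


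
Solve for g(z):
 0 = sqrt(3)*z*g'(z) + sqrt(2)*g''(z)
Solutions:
 g(z) = C1 + C2*erf(6^(1/4)*z/2)


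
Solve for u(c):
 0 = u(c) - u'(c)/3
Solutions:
 u(c) = C1*exp(3*c)


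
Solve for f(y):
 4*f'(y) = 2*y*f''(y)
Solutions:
 f(y) = C1 + C2*y^3


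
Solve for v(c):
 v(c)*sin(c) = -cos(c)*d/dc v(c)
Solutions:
 v(c) = C1*cos(c)


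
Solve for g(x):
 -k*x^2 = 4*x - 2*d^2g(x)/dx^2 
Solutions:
 g(x) = C1 + C2*x + k*x^4/24 + x^3/3


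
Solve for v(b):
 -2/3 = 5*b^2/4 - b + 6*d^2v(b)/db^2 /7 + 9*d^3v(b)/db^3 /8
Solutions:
 v(b) = C1 + C2*b + C3*exp(-16*b/21) - 35*b^4/288 + 959*b^3/1152 - 67585*b^2/18432


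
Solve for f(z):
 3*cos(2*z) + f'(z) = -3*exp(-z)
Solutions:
 f(z) = C1 - 3*sin(2*z)/2 + 3*exp(-z)


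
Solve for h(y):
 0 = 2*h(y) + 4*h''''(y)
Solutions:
 h(y) = (C1*sin(2^(1/4)*y/2) + C2*cos(2^(1/4)*y/2))*exp(-2^(1/4)*y/2) + (C3*sin(2^(1/4)*y/2) + C4*cos(2^(1/4)*y/2))*exp(2^(1/4)*y/2)


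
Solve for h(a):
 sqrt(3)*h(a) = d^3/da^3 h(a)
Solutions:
 h(a) = C3*exp(3^(1/6)*a) + (C1*sin(3^(2/3)*a/2) + C2*cos(3^(2/3)*a/2))*exp(-3^(1/6)*a/2)


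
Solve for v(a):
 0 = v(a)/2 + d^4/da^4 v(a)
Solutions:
 v(a) = (C1*sin(2^(1/4)*a/2) + C2*cos(2^(1/4)*a/2))*exp(-2^(1/4)*a/2) + (C3*sin(2^(1/4)*a/2) + C4*cos(2^(1/4)*a/2))*exp(2^(1/4)*a/2)


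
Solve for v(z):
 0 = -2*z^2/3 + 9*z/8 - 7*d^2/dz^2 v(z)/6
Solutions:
 v(z) = C1 + C2*z - z^4/21 + 9*z^3/56


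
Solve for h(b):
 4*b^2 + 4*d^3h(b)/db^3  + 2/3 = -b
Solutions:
 h(b) = C1 + C2*b + C3*b^2 - b^5/60 - b^4/96 - b^3/36


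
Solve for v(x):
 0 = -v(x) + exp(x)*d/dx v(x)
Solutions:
 v(x) = C1*exp(-exp(-x))


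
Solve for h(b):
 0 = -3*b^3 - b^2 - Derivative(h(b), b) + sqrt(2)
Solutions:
 h(b) = C1 - 3*b^4/4 - b^3/3 + sqrt(2)*b


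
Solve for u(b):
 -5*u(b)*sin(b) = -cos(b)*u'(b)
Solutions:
 u(b) = C1/cos(b)^5


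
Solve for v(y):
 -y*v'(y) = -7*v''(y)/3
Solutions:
 v(y) = C1 + C2*erfi(sqrt(42)*y/14)


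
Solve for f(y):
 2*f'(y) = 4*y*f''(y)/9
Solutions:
 f(y) = C1 + C2*y^(11/2)


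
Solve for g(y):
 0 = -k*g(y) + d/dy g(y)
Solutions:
 g(y) = C1*exp(k*y)


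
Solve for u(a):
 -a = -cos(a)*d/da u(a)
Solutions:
 u(a) = C1 + Integral(a/cos(a), a)


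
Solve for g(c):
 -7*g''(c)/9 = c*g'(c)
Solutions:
 g(c) = C1 + C2*erf(3*sqrt(14)*c/14)


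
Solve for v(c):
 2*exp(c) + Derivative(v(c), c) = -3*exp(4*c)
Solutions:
 v(c) = C1 - 3*exp(4*c)/4 - 2*exp(c)


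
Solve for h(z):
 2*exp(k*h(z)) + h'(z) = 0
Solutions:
 h(z) = Piecewise((log(1/(C1*k + 2*k*z))/k, Ne(k, 0)), (nan, True))
 h(z) = Piecewise((C1 - 2*z, Eq(k, 0)), (nan, True))


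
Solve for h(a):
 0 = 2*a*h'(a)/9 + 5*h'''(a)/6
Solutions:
 h(a) = C1 + Integral(C2*airyai(-30^(2/3)*a/15) + C3*airybi(-30^(2/3)*a/15), a)


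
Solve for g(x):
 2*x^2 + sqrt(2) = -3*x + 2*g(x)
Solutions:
 g(x) = x^2 + 3*x/2 + sqrt(2)/2


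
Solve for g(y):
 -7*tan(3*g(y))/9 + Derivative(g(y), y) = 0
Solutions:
 g(y) = -asin(C1*exp(7*y/3))/3 + pi/3
 g(y) = asin(C1*exp(7*y/3))/3


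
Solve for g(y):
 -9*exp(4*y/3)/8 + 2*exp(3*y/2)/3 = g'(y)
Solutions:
 g(y) = C1 - 27*exp(4*y/3)/32 + 4*exp(3*y/2)/9


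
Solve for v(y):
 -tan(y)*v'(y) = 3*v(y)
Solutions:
 v(y) = C1/sin(y)^3


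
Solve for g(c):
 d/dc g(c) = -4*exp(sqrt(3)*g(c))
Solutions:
 g(c) = sqrt(3)*(2*log(1/(C1 + 4*c)) - log(3))/6


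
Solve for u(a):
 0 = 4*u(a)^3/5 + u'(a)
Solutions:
 u(a) = -sqrt(10)*sqrt(-1/(C1 - 4*a))/2
 u(a) = sqrt(10)*sqrt(-1/(C1 - 4*a))/2


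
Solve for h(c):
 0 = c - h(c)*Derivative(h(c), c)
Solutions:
 h(c) = -sqrt(C1 + c^2)
 h(c) = sqrt(C1 + c^2)


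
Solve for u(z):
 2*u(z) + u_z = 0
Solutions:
 u(z) = C1*exp(-2*z)


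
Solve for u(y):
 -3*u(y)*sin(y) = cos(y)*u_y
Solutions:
 u(y) = C1*cos(y)^3


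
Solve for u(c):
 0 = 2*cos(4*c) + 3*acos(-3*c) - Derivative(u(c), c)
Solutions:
 u(c) = C1 + 3*c*acos(-3*c) + sqrt(1 - 9*c^2) + sin(4*c)/2


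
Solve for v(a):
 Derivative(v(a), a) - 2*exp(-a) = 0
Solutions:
 v(a) = C1 - 2*exp(-a)


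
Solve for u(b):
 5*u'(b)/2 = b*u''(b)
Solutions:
 u(b) = C1 + C2*b^(7/2)


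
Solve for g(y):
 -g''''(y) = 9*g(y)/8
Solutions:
 g(y) = (C1*sin(2^(3/4)*sqrt(3)*y/4) + C2*cos(2^(3/4)*sqrt(3)*y/4))*exp(-2^(3/4)*sqrt(3)*y/4) + (C3*sin(2^(3/4)*sqrt(3)*y/4) + C4*cos(2^(3/4)*sqrt(3)*y/4))*exp(2^(3/4)*sqrt(3)*y/4)


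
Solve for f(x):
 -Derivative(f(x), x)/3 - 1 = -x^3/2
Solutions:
 f(x) = C1 + 3*x^4/8 - 3*x


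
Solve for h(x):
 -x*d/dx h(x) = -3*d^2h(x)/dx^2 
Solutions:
 h(x) = C1 + C2*erfi(sqrt(6)*x/6)


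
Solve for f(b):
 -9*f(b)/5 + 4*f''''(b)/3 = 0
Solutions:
 f(b) = C1*exp(-15^(3/4)*sqrt(2)*b/10) + C2*exp(15^(3/4)*sqrt(2)*b/10) + C3*sin(15^(3/4)*sqrt(2)*b/10) + C4*cos(15^(3/4)*sqrt(2)*b/10)


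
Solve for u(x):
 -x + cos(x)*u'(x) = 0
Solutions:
 u(x) = C1 + Integral(x/cos(x), x)


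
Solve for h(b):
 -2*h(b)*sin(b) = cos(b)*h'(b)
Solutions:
 h(b) = C1*cos(b)^2


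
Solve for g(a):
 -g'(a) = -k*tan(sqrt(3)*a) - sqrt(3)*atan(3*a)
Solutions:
 g(a) = C1 - sqrt(3)*k*log(cos(sqrt(3)*a))/3 + sqrt(3)*(a*atan(3*a) - log(9*a^2 + 1)/6)


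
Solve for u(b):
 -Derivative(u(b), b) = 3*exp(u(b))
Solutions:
 u(b) = log(1/(C1 + 3*b))


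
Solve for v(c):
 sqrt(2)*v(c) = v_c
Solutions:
 v(c) = C1*exp(sqrt(2)*c)


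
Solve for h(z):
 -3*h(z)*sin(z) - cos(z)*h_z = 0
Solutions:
 h(z) = C1*cos(z)^3


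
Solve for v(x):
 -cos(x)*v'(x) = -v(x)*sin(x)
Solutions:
 v(x) = C1/cos(x)


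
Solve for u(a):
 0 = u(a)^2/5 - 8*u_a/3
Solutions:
 u(a) = -40/(C1 + 3*a)


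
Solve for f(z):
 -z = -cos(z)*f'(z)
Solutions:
 f(z) = C1 + Integral(z/cos(z), z)


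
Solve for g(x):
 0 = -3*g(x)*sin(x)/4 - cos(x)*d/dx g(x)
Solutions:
 g(x) = C1*cos(x)^(3/4)


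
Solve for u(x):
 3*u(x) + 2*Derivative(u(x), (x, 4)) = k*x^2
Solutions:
 u(x) = k*x^2/3 + (C1*sin(6^(1/4)*x/2) + C2*cos(6^(1/4)*x/2))*exp(-6^(1/4)*x/2) + (C3*sin(6^(1/4)*x/2) + C4*cos(6^(1/4)*x/2))*exp(6^(1/4)*x/2)


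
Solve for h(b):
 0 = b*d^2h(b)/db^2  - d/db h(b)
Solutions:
 h(b) = C1 + C2*b^2


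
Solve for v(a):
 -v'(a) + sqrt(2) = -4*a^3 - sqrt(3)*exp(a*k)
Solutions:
 v(a) = C1 + a^4 + sqrt(2)*a + sqrt(3)*exp(a*k)/k


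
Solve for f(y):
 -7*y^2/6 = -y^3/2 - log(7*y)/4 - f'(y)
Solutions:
 f(y) = C1 - y^4/8 + 7*y^3/18 - y*log(y)/4 - y*log(7)/4 + y/4


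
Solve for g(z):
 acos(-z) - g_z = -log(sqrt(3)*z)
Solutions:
 g(z) = C1 + z*log(z) + z*acos(-z) - z + z*log(3)/2 + sqrt(1 - z^2)


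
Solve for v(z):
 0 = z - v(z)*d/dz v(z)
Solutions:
 v(z) = -sqrt(C1 + z^2)
 v(z) = sqrt(C1 + z^2)


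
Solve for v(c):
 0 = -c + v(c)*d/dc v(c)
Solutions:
 v(c) = -sqrt(C1 + c^2)
 v(c) = sqrt(C1 + c^2)


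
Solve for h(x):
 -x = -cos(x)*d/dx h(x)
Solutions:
 h(x) = C1 + Integral(x/cos(x), x)


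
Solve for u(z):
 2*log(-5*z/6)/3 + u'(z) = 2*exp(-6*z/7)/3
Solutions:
 u(z) = C1 - 2*z*log(-z)/3 + 2*z*(-log(5) + 1 + log(6))/3 - 7*exp(-6*z/7)/9


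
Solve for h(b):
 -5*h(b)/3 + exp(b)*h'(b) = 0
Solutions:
 h(b) = C1*exp(-5*exp(-b)/3)


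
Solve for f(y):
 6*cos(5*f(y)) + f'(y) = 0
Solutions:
 f(y) = -asin((C1 + exp(60*y))/(C1 - exp(60*y)))/5 + pi/5
 f(y) = asin((C1 + exp(60*y))/(C1 - exp(60*y)))/5


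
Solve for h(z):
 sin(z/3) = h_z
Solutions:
 h(z) = C1 - 3*cos(z/3)


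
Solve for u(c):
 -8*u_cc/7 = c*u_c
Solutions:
 u(c) = C1 + C2*erf(sqrt(7)*c/4)


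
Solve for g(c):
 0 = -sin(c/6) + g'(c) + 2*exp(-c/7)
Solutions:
 g(c) = C1 - 6*cos(c/6) + 14*exp(-c/7)


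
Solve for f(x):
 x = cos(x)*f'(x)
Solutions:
 f(x) = C1 + Integral(x/cos(x), x)


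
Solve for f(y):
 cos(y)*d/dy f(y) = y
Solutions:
 f(y) = C1 + Integral(y/cos(y), y)


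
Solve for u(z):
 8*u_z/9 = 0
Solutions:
 u(z) = C1


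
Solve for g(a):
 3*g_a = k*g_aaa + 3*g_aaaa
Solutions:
 g(a) = C1 + C2*exp(-a*(2*2^(1/3)*k^2/(2*k^3 + sqrt(-4*k^6 + (2*k^3 - 729)^2) - 729)^(1/3) + 2*k + 2^(2/3)*(2*k^3 + sqrt(-4*k^6 + (2*k^3 - 729)^2) - 729)^(1/3))/18) + C3*exp(a*(-8*2^(1/3)*k^2/((-1 + sqrt(3)*I)*(2*k^3 + sqrt(-4*k^6 + (2*k^3 - 729)^2) - 729)^(1/3)) - 4*k + 2^(2/3)*(2*k^3 + sqrt(-4*k^6 + (2*k^3 - 729)^2) - 729)^(1/3) - 2^(2/3)*sqrt(3)*I*(2*k^3 + sqrt(-4*k^6 + (2*k^3 - 729)^2) - 729)^(1/3))/36) + C4*exp(a*(8*2^(1/3)*k^2/((1 + sqrt(3)*I)*(2*k^3 + sqrt(-4*k^6 + (2*k^3 - 729)^2) - 729)^(1/3)) - 4*k + 2^(2/3)*(2*k^3 + sqrt(-4*k^6 + (2*k^3 - 729)^2) - 729)^(1/3) + 2^(2/3)*sqrt(3)*I*(2*k^3 + sqrt(-4*k^6 + (2*k^3 - 729)^2) - 729)^(1/3))/36)


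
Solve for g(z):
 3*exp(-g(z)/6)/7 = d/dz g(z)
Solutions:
 g(z) = 6*log(C1 + z/14)


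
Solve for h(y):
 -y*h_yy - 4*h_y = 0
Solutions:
 h(y) = C1 + C2/y^3


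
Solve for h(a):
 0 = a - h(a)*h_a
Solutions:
 h(a) = -sqrt(C1 + a^2)
 h(a) = sqrt(C1 + a^2)


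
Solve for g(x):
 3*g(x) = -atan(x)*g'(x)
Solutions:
 g(x) = C1*exp(-3*Integral(1/atan(x), x))


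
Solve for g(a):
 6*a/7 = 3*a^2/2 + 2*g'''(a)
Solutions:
 g(a) = C1 + C2*a + C3*a^2 - a^5/80 + a^4/56


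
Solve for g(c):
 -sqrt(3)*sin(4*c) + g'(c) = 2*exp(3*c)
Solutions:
 g(c) = C1 + 2*exp(3*c)/3 - sqrt(3)*cos(4*c)/4


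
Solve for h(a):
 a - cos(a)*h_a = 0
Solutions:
 h(a) = C1 + Integral(a/cos(a), a)


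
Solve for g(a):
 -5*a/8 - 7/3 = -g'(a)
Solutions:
 g(a) = C1 + 5*a^2/16 + 7*a/3


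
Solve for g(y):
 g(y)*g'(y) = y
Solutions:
 g(y) = -sqrt(C1 + y^2)
 g(y) = sqrt(C1 + y^2)


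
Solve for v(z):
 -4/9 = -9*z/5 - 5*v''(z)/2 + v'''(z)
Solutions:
 v(z) = C1 + C2*z + C3*exp(5*z/2) - 3*z^3/25 - 62*z^2/1125


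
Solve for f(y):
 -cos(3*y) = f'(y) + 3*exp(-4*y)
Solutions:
 f(y) = C1 - sin(3*y)/3 + 3*exp(-4*y)/4


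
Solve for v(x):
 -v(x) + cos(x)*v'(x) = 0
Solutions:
 v(x) = C1*sqrt(sin(x) + 1)/sqrt(sin(x) - 1)


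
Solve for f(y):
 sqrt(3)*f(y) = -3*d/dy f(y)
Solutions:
 f(y) = C1*exp(-sqrt(3)*y/3)


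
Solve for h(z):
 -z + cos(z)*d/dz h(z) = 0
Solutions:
 h(z) = C1 + Integral(z/cos(z), z)


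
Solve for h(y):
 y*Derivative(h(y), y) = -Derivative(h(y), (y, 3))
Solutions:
 h(y) = C1 + Integral(C2*airyai(-y) + C3*airybi(-y), y)


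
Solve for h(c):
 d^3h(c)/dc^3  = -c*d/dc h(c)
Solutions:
 h(c) = C1 + Integral(C2*airyai(-c) + C3*airybi(-c), c)


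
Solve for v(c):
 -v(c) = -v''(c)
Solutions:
 v(c) = C1*exp(-c) + C2*exp(c)


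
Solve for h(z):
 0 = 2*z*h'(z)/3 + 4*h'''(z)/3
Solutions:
 h(z) = C1 + Integral(C2*airyai(-2^(2/3)*z/2) + C3*airybi(-2^(2/3)*z/2), z)


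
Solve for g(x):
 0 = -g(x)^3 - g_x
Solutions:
 g(x) = -sqrt(2)*sqrt(-1/(C1 - x))/2
 g(x) = sqrt(2)*sqrt(-1/(C1 - x))/2


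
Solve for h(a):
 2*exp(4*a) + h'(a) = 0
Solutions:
 h(a) = C1 - exp(4*a)/2


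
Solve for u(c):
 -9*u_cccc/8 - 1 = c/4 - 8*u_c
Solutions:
 u(c) = C1 + C4*exp(4*3^(1/3)*c/3) + c^2/64 + c/8 + (C2*sin(2*3^(5/6)*c/3) + C3*cos(2*3^(5/6)*c/3))*exp(-2*3^(1/3)*c/3)


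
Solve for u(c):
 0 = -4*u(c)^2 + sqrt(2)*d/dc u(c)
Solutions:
 u(c) = -1/(C1 + 2*sqrt(2)*c)


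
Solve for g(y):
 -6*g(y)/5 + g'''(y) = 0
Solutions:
 g(y) = C3*exp(5^(2/3)*6^(1/3)*y/5) + (C1*sin(2^(1/3)*3^(5/6)*5^(2/3)*y/10) + C2*cos(2^(1/3)*3^(5/6)*5^(2/3)*y/10))*exp(-5^(2/3)*6^(1/3)*y/10)


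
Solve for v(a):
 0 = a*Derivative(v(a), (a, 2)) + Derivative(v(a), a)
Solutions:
 v(a) = C1 + C2*log(a)


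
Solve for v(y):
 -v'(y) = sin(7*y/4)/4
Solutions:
 v(y) = C1 + cos(7*y/4)/7


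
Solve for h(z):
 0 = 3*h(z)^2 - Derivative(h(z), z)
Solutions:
 h(z) = -1/(C1 + 3*z)


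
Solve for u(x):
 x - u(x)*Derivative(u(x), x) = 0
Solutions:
 u(x) = -sqrt(C1 + x^2)
 u(x) = sqrt(C1 + x^2)


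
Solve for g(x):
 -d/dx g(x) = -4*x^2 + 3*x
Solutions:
 g(x) = C1 + 4*x^3/3 - 3*x^2/2


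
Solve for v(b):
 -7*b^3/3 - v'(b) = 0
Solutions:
 v(b) = C1 - 7*b^4/12


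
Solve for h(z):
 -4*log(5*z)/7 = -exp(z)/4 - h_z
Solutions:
 h(z) = C1 + 4*z*log(z)/7 + 4*z*(-1 + log(5))/7 - exp(z)/4


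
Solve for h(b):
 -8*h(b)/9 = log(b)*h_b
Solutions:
 h(b) = C1*exp(-8*li(b)/9)


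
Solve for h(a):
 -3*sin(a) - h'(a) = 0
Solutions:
 h(a) = C1 + 3*cos(a)


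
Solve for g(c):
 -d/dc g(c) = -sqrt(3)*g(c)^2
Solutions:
 g(c) = -1/(C1 + sqrt(3)*c)


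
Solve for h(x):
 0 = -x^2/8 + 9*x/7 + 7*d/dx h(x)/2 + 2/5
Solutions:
 h(x) = C1 + x^3/84 - 9*x^2/49 - 4*x/35


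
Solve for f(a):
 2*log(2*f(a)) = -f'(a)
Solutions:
 Integral(1/(log(_y) + log(2)), (_y, f(a)))/2 = C1 - a


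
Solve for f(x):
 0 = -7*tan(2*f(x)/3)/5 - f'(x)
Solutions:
 f(x) = -3*asin(C1*exp(-14*x/15))/2 + 3*pi/2
 f(x) = 3*asin(C1*exp(-14*x/15))/2


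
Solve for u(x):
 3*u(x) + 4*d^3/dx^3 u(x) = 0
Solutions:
 u(x) = C3*exp(-6^(1/3)*x/2) + (C1*sin(2^(1/3)*3^(5/6)*x/4) + C2*cos(2^(1/3)*3^(5/6)*x/4))*exp(6^(1/3)*x/4)


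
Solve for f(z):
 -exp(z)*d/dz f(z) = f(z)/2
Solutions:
 f(z) = C1*exp(exp(-z)/2)


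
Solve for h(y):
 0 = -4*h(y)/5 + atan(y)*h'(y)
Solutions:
 h(y) = C1*exp(4*Integral(1/atan(y), y)/5)


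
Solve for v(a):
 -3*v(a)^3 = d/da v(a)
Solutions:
 v(a) = -sqrt(2)*sqrt(-1/(C1 - 3*a))/2
 v(a) = sqrt(2)*sqrt(-1/(C1 - 3*a))/2


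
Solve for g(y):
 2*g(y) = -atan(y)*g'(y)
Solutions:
 g(y) = C1*exp(-2*Integral(1/atan(y), y))


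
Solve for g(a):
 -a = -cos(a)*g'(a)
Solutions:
 g(a) = C1 + Integral(a/cos(a), a)


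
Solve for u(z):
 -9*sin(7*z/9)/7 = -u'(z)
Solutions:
 u(z) = C1 - 81*cos(7*z/9)/49


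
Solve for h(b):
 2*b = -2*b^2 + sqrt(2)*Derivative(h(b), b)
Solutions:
 h(b) = C1 + sqrt(2)*b^3/3 + sqrt(2)*b^2/2


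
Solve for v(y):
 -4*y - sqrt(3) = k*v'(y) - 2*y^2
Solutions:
 v(y) = C1 + 2*y^3/(3*k) - 2*y^2/k - sqrt(3)*y/k


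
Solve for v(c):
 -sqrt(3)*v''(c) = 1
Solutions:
 v(c) = C1 + C2*c - sqrt(3)*c^2/6


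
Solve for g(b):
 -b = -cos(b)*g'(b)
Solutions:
 g(b) = C1 + Integral(b/cos(b), b)


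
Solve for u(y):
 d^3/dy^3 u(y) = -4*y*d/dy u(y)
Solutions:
 u(y) = C1 + Integral(C2*airyai(-2^(2/3)*y) + C3*airybi(-2^(2/3)*y), y)


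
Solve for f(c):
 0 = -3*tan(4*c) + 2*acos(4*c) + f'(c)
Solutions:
 f(c) = C1 - 2*c*acos(4*c) + sqrt(1 - 16*c^2)/2 - 3*log(cos(4*c))/4


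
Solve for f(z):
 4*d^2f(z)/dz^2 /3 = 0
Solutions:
 f(z) = C1 + C2*z


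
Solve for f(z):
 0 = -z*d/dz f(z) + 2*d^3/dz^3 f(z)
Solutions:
 f(z) = C1 + Integral(C2*airyai(2^(2/3)*z/2) + C3*airybi(2^(2/3)*z/2), z)


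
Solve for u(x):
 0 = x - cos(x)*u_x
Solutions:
 u(x) = C1 + Integral(x/cos(x), x)


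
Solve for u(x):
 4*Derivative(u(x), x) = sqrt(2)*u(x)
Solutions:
 u(x) = C1*exp(sqrt(2)*x/4)


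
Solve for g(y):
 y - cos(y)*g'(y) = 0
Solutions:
 g(y) = C1 + Integral(y/cos(y), y)


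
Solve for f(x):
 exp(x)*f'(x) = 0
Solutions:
 f(x) = C1


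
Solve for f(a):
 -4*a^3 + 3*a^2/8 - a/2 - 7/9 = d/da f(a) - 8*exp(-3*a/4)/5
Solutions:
 f(a) = C1 - a^4 + a^3/8 - a^2/4 - 7*a/9 - 32*exp(-3*a/4)/15


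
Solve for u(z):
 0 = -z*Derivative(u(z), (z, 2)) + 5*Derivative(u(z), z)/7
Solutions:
 u(z) = C1 + C2*z^(12/7)


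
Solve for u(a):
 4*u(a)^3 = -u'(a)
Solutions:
 u(a) = -sqrt(2)*sqrt(-1/(C1 - 4*a))/2
 u(a) = sqrt(2)*sqrt(-1/(C1 - 4*a))/2


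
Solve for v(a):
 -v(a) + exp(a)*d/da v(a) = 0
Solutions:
 v(a) = C1*exp(-exp(-a))


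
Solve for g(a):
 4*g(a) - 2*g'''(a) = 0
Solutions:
 g(a) = C3*exp(2^(1/3)*a) + (C1*sin(2^(1/3)*sqrt(3)*a/2) + C2*cos(2^(1/3)*sqrt(3)*a/2))*exp(-2^(1/3)*a/2)


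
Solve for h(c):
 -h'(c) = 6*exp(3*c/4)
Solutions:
 h(c) = C1 - 8*exp(3*c/4)


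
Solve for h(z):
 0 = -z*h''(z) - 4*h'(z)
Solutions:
 h(z) = C1 + C2/z^3


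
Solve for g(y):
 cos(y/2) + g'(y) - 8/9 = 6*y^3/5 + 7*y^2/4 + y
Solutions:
 g(y) = C1 + 3*y^4/10 + 7*y^3/12 + y^2/2 + 8*y/9 - 2*sin(y/2)


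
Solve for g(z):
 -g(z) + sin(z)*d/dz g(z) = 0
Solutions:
 g(z) = C1*sqrt(cos(z) - 1)/sqrt(cos(z) + 1)


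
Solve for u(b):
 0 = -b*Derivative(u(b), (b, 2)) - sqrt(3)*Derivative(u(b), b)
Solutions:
 u(b) = C1 + C2*b^(1 - sqrt(3))


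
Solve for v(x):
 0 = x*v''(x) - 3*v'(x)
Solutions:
 v(x) = C1 + C2*x^4


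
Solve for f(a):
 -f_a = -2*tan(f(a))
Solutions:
 f(a) = pi - asin(C1*exp(2*a))
 f(a) = asin(C1*exp(2*a))


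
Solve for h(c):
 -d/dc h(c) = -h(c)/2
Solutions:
 h(c) = C1*exp(c/2)


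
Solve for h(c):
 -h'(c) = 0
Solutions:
 h(c) = C1


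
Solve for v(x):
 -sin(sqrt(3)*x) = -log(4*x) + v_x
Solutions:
 v(x) = C1 + x*log(x) - x + 2*x*log(2) + sqrt(3)*cos(sqrt(3)*x)/3


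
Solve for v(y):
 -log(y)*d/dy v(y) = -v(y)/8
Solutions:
 v(y) = C1*exp(li(y)/8)


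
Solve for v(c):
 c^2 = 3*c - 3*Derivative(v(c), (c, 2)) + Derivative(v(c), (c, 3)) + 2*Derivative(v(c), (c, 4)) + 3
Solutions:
 v(c) = C1 + C2*c + C3*exp(-3*c/2) + C4*exp(c) - c^4/36 + 7*c^3/54 + 11*c^2/27


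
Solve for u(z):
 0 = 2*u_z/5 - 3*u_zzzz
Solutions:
 u(z) = C1 + C4*exp(15^(2/3)*2^(1/3)*z/15) + (C2*sin(2^(1/3)*3^(1/6)*5^(2/3)*z/10) + C3*cos(2^(1/3)*3^(1/6)*5^(2/3)*z/10))*exp(-15^(2/3)*2^(1/3)*z/30)


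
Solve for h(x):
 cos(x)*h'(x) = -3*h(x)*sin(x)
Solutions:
 h(x) = C1*cos(x)^3


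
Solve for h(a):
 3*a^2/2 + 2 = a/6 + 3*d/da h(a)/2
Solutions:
 h(a) = C1 + a^3/3 - a^2/18 + 4*a/3


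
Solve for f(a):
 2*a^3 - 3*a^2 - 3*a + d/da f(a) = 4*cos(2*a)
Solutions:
 f(a) = C1 - a^4/2 + a^3 + 3*a^2/2 + 2*sin(2*a)


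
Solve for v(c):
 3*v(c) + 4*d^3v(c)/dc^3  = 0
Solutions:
 v(c) = C3*exp(-6^(1/3)*c/2) + (C1*sin(2^(1/3)*3^(5/6)*c/4) + C2*cos(2^(1/3)*3^(5/6)*c/4))*exp(6^(1/3)*c/4)


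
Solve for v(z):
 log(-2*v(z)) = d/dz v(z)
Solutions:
 -Integral(1/(log(-_y) + log(2)), (_y, v(z))) = C1 - z


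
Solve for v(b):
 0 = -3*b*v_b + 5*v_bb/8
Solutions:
 v(b) = C1 + C2*erfi(2*sqrt(15)*b/5)


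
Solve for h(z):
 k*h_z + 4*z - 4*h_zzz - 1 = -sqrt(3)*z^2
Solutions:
 h(z) = C1 + C2*exp(-sqrt(k)*z/2) + C3*exp(sqrt(k)*z/2) - sqrt(3)*z^3/(3*k) - 2*z^2/k + z/k - 8*sqrt(3)*z/k^2


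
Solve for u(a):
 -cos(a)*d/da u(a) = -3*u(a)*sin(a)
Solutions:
 u(a) = C1/cos(a)^3


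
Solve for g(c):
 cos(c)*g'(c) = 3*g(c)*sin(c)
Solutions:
 g(c) = C1/cos(c)^3


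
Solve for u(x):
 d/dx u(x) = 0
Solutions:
 u(x) = C1


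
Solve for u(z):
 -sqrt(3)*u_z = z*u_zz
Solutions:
 u(z) = C1 + C2*z^(1 - sqrt(3))


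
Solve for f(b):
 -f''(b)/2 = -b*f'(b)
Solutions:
 f(b) = C1 + C2*erfi(b)


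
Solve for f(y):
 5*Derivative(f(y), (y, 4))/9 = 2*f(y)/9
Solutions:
 f(y) = C1*exp(-2^(1/4)*5^(3/4)*y/5) + C2*exp(2^(1/4)*5^(3/4)*y/5) + C3*sin(2^(1/4)*5^(3/4)*y/5) + C4*cos(2^(1/4)*5^(3/4)*y/5)


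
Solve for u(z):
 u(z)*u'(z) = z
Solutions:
 u(z) = -sqrt(C1 + z^2)
 u(z) = sqrt(C1 + z^2)


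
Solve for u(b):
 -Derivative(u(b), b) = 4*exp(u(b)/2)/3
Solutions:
 u(b) = 2*log(1/(C1 + 4*b)) + 2*log(6)


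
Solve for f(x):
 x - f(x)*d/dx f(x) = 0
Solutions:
 f(x) = -sqrt(C1 + x^2)
 f(x) = sqrt(C1 + x^2)


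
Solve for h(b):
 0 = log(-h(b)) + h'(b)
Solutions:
 -li(-h(b)) = C1 - b


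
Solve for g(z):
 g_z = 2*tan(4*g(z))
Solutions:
 g(z) = -asin(C1*exp(8*z))/4 + pi/4
 g(z) = asin(C1*exp(8*z))/4


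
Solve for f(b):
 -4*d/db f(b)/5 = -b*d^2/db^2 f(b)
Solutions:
 f(b) = C1 + C2*b^(9/5)


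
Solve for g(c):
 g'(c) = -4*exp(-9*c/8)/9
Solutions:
 g(c) = C1 + 32*exp(-9*c/8)/81


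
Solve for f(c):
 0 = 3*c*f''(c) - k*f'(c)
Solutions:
 f(c) = C1 + c^(re(k)/3 + 1)*(C2*sin(log(c)*Abs(im(k))/3) + C3*cos(log(c)*im(k)/3))


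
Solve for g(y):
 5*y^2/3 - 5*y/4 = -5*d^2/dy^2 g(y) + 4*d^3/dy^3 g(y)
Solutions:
 g(y) = C1 + C2*y + C3*exp(5*y/4) - y^4/36 - 17*y^3/360 - 17*y^2/150


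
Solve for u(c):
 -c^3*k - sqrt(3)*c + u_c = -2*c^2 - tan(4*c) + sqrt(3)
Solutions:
 u(c) = C1 + c^4*k/4 - 2*c^3/3 + sqrt(3)*c^2/2 + sqrt(3)*c + log(cos(4*c))/4


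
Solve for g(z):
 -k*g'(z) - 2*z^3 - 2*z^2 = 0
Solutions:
 g(z) = C1 - z^4/(2*k) - 2*z^3/(3*k)


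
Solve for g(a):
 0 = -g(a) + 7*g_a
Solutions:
 g(a) = C1*exp(a/7)


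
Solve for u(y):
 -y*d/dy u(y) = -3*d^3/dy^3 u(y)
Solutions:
 u(y) = C1 + Integral(C2*airyai(3^(2/3)*y/3) + C3*airybi(3^(2/3)*y/3), y)


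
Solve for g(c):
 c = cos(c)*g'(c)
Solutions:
 g(c) = C1 + Integral(c/cos(c), c)


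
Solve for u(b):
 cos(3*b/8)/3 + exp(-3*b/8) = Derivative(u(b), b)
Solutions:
 u(b) = C1 + 8*sin(3*b/8)/9 - 8*exp(-3*b/8)/3


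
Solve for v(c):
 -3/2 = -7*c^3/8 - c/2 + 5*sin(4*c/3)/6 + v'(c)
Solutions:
 v(c) = C1 + 7*c^4/32 + c^2/4 - 3*c/2 + 5*cos(4*c/3)/8


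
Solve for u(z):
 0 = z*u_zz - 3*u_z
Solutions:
 u(z) = C1 + C2*z^4


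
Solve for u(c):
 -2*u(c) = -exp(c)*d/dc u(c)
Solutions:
 u(c) = C1*exp(-2*exp(-c))


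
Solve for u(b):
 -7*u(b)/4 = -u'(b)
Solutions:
 u(b) = C1*exp(7*b/4)


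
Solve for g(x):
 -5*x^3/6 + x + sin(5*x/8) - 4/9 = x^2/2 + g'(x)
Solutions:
 g(x) = C1 - 5*x^4/24 - x^3/6 + x^2/2 - 4*x/9 - 8*cos(5*x/8)/5


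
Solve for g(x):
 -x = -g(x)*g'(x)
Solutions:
 g(x) = -sqrt(C1 + x^2)
 g(x) = sqrt(C1 + x^2)


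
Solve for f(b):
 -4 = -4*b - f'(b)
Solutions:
 f(b) = C1 - 2*b^2 + 4*b


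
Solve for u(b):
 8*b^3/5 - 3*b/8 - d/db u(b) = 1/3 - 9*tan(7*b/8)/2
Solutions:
 u(b) = C1 + 2*b^4/5 - 3*b^2/16 - b/3 - 36*log(cos(7*b/8))/7


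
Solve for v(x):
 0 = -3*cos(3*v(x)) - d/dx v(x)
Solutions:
 v(x) = -asin((C1 + exp(18*x))/(C1 - exp(18*x)))/3 + pi/3
 v(x) = asin((C1 + exp(18*x))/(C1 - exp(18*x)))/3


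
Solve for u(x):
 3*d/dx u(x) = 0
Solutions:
 u(x) = C1


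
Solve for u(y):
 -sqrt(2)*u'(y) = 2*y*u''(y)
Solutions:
 u(y) = C1 + C2*y^(1 - sqrt(2)/2)


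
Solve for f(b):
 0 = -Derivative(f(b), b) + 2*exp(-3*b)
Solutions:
 f(b) = C1 - 2*exp(-3*b)/3


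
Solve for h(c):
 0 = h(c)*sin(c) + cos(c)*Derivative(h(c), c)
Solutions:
 h(c) = C1*cos(c)


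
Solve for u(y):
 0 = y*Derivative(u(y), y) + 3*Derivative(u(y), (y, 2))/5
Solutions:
 u(y) = C1 + C2*erf(sqrt(30)*y/6)


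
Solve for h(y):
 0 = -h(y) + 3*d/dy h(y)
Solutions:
 h(y) = C1*exp(y/3)


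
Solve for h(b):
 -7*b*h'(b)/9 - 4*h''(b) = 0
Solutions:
 h(b) = C1 + C2*erf(sqrt(14)*b/12)


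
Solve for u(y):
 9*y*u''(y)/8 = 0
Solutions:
 u(y) = C1 + C2*y


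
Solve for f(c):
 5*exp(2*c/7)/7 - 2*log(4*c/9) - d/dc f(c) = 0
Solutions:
 f(c) = C1 - 2*c*log(c) + 2*c*(-2*log(2) + 1 + 2*log(3)) + 5*exp(2*c/7)/2


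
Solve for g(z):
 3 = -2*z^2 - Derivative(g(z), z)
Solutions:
 g(z) = C1 - 2*z^3/3 - 3*z


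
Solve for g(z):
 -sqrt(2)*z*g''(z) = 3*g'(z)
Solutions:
 g(z) = C1 + C2*z^(1 - 3*sqrt(2)/2)


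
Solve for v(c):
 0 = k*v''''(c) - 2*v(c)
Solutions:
 v(c) = C1*exp(-2^(1/4)*c*(1/k)^(1/4)) + C2*exp(2^(1/4)*c*(1/k)^(1/4)) + C3*exp(-2^(1/4)*I*c*(1/k)^(1/4)) + C4*exp(2^(1/4)*I*c*(1/k)^(1/4))


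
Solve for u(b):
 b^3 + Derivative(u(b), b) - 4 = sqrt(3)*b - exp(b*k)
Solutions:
 u(b) = C1 - b^4/4 + sqrt(3)*b^2/2 + 4*b - exp(b*k)/k


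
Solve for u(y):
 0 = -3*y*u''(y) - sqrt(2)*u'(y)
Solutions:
 u(y) = C1 + C2*y^(1 - sqrt(2)/3)


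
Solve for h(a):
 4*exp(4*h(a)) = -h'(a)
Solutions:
 h(a) = log(-I*(1/(C1 + 16*a))^(1/4))
 h(a) = log(I*(1/(C1 + 16*a))^(1/4))
 h(a) = log(-(1/(C1 + 16*a))^(1/4))
 h(a) = log(1/(C1 + 16*a))/4


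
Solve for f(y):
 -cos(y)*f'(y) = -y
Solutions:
 f(y) = C1 + Integral(y/cos(y), y)


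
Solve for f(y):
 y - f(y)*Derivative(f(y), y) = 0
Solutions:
 f(y) = -sqrt(C1 + y^2)
 f(y) = sqrt(C1 + y^2)


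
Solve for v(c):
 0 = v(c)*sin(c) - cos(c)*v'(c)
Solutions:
 v(c) = C1/cos(c)


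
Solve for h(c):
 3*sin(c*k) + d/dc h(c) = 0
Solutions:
 h(c) = C1 + 3*cos(c*k)/k


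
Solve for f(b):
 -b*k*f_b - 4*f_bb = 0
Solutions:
 f(b) = Piecewise((-sqrt(2)*sqrt(pi)*C1*erf(sqrt(2)*b*sqrt(k)/4)/sqrt(k) - C2, (k > 0) | (k < 0)), (-C1*b - C2, True))


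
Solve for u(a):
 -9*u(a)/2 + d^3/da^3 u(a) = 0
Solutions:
 u(a) = C3*exp(6^(2/3)*a/2) + (C1*sin(3*2^(2/3)*3^(1/6)*a/4) + C2*cos(3*2^(2/3)*3^(1/6)*a/4))*exp(-6^(2/3)*a/4)


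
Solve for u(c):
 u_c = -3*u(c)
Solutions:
 u(c) = C1*exp(-3*c)


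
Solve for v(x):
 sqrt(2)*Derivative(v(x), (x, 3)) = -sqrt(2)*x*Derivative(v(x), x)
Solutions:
 v(x) = C1 + Integral(C2*airyai(-x) + C3*airybi(-x), x)


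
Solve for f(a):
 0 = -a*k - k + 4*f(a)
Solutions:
 f(a) = k*(a + 1)/4


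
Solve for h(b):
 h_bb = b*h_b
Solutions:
 h(b) = C1 + C2*erfi(sqrt(2)*b/2)


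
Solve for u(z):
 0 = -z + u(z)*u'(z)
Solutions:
 u(z) = -sqrt(C1 + z^2)
 u(z) = sqrt(C1 + z^2)


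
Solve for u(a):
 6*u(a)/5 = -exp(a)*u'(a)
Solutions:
 u(a) = C1*exp(6*exp(-a)/5)


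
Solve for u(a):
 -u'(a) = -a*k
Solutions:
 u(a) = C1 + a^2*k/2


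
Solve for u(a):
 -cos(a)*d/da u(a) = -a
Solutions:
 u(a) = C1 + Integral(a/cos(a), a)


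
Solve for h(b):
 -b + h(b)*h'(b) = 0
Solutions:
 h(b) = -sqrt(C1 + b^2)
 h(b) = sqrt(C1 + b^2)


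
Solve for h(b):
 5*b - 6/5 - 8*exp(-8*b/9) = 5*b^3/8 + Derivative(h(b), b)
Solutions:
 h(b) = C1 - 5*b^4/32 + 5*b^2/2 - 6*b/5 + 9*exp(-8*b/9)


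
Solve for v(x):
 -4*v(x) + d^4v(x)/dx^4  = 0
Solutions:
 v(x) = C1*exp(-sqrt(2)*x) + C2*exp(sqrt(2)*x) + C3*sin(sqrt(2)*x) + C4*cos(sqrt(2)*x)


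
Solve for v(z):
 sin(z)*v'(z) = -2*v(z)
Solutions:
 v(z) = C1*(cos(z) + 1)/(cos(z) - 1)


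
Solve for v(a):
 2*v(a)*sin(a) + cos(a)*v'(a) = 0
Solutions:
 v(a) = C1*cos(a)^2


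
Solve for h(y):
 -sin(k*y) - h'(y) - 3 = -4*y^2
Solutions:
 h(y) = C1 + 4*y^3/3 - 3*y + cos(k*y)/k


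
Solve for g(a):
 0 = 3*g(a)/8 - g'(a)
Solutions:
 g(a) = C1*exp(3*a/8)


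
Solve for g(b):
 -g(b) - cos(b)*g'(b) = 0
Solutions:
 g(b) = C1*sqrt(sin(b) - 1)/sqrt(sin(b) + 1)


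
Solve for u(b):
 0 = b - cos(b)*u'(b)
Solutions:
 u(b) = C1 + Integral(b/cos(b), b)


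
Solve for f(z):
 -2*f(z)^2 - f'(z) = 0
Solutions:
 f(z) = 1/(C1 + 2*z)


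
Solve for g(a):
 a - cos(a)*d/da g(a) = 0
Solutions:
 g(a) = C1 + Integral(a/cos(a), a)


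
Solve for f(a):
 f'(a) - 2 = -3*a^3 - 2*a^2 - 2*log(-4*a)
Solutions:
 f(a) = C1 - 3*a^4/4 - 2*a^3/3 - 2*a*log(-a) + 4*a*(1 - log(2))


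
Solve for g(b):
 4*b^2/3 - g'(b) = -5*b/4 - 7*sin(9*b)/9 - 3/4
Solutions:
 g(b) = C1 + 4*b^3/9 + 5*b^2/8 + 3*b/4 - 7*cos(9*b)/81


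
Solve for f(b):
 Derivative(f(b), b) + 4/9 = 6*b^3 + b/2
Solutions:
 f(b) = C1 + 3*b^4/2 + b^2/4 - 4*b/9


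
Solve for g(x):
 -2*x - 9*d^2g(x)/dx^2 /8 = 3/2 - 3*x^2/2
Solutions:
 g(x) = C1 + C2*x + x^4/9 - 8*x^3/27 - 2*x^2/3


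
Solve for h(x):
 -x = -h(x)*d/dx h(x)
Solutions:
 h(x) = -sqrt(C1 + x^2)
 h(x) = sqrt(C1 + x^2)


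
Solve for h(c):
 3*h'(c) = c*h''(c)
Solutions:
 h(c) = C1 + C2*c^4


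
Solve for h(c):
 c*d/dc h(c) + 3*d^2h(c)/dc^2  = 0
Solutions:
 h(c) = C1 + C2*erf(sqrt(6)*c/6)


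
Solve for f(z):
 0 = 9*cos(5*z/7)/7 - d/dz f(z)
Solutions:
 f(z) = C1 + 9*sin(5*z/7)/5


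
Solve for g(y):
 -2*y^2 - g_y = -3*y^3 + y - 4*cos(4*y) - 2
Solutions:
 g(y) = C1 + 3*y^4/4 - 2*y^3/3 - y^2/2 + 2*y + sin(4*y)


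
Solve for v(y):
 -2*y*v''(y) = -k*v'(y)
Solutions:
 v(y) = C1 + y^(re(k)/2 + 1)*(C2*sin(log(y)*Abs(im(k))/2) + C3*cos(log(y)*im(k)/2))


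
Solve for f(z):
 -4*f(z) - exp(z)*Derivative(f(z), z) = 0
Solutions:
 f(z) = C1*exp(4*exp(-z))


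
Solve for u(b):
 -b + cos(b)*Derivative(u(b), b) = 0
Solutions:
 u(b) = C1 + Integral(b/cos(b), b)


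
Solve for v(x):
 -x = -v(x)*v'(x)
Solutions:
 v(x) = -sqrt(C1 + x^2)
 v(x) = sqrt(C1 + x^2)


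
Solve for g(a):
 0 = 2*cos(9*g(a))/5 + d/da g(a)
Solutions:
 2*a/5 - log(sin(9*g(a)) - 1)/18 + log(sin(9*g(a)) + 1)/18 = C1


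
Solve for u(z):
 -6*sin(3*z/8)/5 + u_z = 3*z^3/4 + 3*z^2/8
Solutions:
 u(z) = C1 + 3*z^4/16 + z^3/8 - 16*cos(3*z/8)/5


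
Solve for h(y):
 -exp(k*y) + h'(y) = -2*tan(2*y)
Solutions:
 h(y) = C1 + Piecewise((exp(k*y)/k, Ne(k, 0)), (y, True)) + log(cos(2*y))


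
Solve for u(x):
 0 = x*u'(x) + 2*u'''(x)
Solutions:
 u(x) = C1 + Integral(C2*airyai(-2^(2/3)*x/2) + C3*airybi(-2^(2/3)*x/2), x)


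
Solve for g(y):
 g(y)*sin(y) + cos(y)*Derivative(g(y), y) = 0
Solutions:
 g(y) = C1*cos(y)


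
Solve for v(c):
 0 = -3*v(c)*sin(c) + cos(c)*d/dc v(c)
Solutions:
 v(c) = C1/cos(c)^3


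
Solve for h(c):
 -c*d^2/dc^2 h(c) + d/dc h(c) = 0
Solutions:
 h(c) = C1 + C2*c^2


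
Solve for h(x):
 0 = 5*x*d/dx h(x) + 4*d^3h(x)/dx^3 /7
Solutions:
 h(x) = C1 + Integral(C2*airyai(-70^(1/3)*x/2) + C3*airybi(-70^(1/3)*x/2), x)


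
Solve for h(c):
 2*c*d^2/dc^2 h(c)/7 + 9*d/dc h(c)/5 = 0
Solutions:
 h(c) = C1 + C2/c^(53/10)


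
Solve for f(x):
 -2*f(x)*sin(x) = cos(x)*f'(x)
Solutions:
 f(x) = C1*cos(x)^2


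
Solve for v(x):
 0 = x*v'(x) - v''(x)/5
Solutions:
 v(x) = C1 + C2*erfi(sqrt(10)*x/2)


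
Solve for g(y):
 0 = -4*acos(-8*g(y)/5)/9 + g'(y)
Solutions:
 Integral(1/acos(-8*_y/5), (_y, g(y))) = C1 + 4*y/9


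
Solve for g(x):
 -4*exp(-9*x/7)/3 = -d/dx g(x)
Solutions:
 g(x) = C1 - 28*exp(-9*x/7)/27


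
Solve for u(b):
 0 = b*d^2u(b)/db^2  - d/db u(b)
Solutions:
 u(b) = C1 + C2*b^2


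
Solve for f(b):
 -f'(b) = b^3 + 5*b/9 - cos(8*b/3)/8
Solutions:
 f(b) = C1 - b^4/4 - 5*b^2/18 + 3*sin(8*b/3)/64


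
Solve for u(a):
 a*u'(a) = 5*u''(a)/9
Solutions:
 u(a) = C1 + C2*erfi(3*sqrt(10)*a/10)


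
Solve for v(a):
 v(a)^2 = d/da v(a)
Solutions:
 v(a) = -1/(C1 + a)


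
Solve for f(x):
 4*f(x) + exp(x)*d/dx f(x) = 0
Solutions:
 f(x) = C1*exp(4*exp(-x))


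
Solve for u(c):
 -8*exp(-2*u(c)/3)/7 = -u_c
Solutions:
 u(c) = 3*log(-sqrt(C1 + 8*c)) - 3*log(21) + 3*log(42)/2
 u(c) = 3*log(C1 + 8*c)/2 - 3*log(21) + 3*log(42)/2


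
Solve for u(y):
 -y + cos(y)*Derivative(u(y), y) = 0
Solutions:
 u(y) = C1 + Integral(y/cos(y), y)


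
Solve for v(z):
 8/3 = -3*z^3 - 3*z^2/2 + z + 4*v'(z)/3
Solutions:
 v(z) = C1 + 9*z^4/16 + 3*z^3/8 - 3*z^2/8 + 2*z


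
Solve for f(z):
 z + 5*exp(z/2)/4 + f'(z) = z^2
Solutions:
 f(z) = C1 + z^3/3 - z^2/2 - 5*exp(z/2)/2


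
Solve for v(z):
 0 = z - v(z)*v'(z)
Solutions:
 v(z) = -sqrt(C1 + z^2)
 v(z) = sqrt(C1 + z^2)


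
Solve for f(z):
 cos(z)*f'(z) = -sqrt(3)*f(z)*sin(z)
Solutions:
 f(z) = C1*cos(z)^(sqrt(3))


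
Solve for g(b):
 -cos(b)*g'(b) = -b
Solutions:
 g(b) = C1 + Integral(b/cos(b), b)


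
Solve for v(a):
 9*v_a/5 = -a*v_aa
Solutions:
 v(a) = C1 + C2/a^(4/5)


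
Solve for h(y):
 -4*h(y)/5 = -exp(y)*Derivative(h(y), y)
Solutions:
 h(y) = C1*exp(-4*exp(-y)/5)


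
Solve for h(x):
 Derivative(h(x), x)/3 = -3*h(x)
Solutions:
 h(x) = C1*exp(-9*x)


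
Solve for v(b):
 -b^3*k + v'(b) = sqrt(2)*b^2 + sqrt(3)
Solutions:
 v(b) = C1 + b^4*k/4 + sqrt(2)*b^3/3 + sqrt(3)*b


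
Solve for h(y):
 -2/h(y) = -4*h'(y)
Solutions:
 h(y) = -sqrt(C1 + y)
 h(y) = sqrt(C1 + y)


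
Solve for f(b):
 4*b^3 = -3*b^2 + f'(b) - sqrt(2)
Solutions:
 f(b) = C1 + b^4 + b^3 + sqrt(2)*b


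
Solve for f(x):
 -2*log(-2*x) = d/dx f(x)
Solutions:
 f(x) = C1 - 2*x*log(-x) + 2*x*(1 - log(2))


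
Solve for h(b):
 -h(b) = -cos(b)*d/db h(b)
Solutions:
 h(b) = C1*sqrt(sin(b) + 1)/sqrt(sin(b) - 1)


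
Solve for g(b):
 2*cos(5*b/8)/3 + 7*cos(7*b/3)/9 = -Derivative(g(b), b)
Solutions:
 g(b) = C1 - 16*sin(5*b/8)/15 - sin(7*b/3)/3


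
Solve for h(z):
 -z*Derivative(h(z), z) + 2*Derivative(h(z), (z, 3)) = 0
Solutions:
 h(z) = C1 + Integral(C2*airyai(2^(2/3)*z/2) + C3*airybi(2^(2/3)*z/2), z)


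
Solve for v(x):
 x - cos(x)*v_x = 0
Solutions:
 v(x) = C1 + Integral(x/cos(x), x)


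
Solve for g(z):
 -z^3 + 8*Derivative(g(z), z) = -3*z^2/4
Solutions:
 g(z) = C1 + z^4/32 - z^3/32


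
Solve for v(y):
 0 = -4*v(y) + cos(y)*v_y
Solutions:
 v(y) = C1*(sin(y)^2 + 2*sin(y) + 1)/(sin(y)^2 - 2*sin(y) + 1)


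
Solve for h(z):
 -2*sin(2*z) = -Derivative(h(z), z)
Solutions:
 h(z) = C1 - cos(2*z)


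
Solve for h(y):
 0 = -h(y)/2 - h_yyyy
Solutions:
 h(y) = (C1*sin(2^(1/4)*y/2) + C2*cos(2^(1/4)*y/2))*exp(-2^(1/4)*y/2) + (C3*sin(2^(1/4)*y/2) + C4*cos(2^(1/4)*y/2))*exp(2^(1/4)*y/2)
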